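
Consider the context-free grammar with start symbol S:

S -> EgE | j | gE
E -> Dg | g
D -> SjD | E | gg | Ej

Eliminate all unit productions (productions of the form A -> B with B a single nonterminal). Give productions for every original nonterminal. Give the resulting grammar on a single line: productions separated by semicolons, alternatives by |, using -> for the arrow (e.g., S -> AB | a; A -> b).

S -> j | gE | EgE; D -> g | Dg | Ej | gg | SjD; E -> g | Dg

Unit productions: D->E.
Unit pairs (A ⇒* B via units): (D,E).
S: inherits non-unit rules of {S} → EgE | gE | j.
D: inherits non-unit rules of {D, E} → Dg | Ej | SjD | g | gg.
E: inherits non-unit rules of {E} → Dg | g.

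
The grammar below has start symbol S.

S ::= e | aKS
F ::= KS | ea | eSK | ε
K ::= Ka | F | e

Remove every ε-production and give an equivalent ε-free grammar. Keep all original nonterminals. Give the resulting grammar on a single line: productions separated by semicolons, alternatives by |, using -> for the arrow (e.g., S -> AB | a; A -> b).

S -> e | aS | aKS; F -> S | KS | eS | ea | eSK; K -> F | a | e | Ka

Nullable set: {F, K}.
S -> aKS: K nullable, giving aKS | aS.
Drop F -> ε.
F -> KS: K nullable, giving KS | S.
F -> eSK: K nullable, giving eS | eSK.
K -> F: F nullable, giving F.
K -> Ka: K nullable, giving Ka | a.
Unchanged (no nullable symbols): S -> e; F -> ea; K -> e.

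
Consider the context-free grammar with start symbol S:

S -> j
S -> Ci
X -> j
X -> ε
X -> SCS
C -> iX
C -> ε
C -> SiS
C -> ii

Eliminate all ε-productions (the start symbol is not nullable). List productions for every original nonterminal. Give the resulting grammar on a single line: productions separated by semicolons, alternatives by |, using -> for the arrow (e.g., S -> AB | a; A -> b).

Nullable set: {C, X}.
S -> Ci: C nullable, giving Ci | i.
Drop C -> ε.
C -> iX: X nullable, giving i | iX.
Drop X -> ε.
X -> SCS: C nullable, giving SCS | SS.
Unchanged (no nullable symbols): S -> j; C -> SiS; C -> ii; X -> j.

S -> i | j | Ci; C -> i | iX | ii | SiS; X -> j | SS | SCS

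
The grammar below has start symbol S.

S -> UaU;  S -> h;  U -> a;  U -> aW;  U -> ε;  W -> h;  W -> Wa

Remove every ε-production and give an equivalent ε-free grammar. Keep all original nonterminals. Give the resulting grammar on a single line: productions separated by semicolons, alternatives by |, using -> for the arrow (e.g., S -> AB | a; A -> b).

Nullable set: {U}.
S -> UaU: U, U nullable, giving Ua | UaU | a | aU.
Drop U -> ε.
Unchanged (no nullable symbols): S -> h; U -> a; U -> aW; W -> Wa; W -> h.

S -> a | h | Ua | aU | UaU; U -> a | aW; W -> h | Wa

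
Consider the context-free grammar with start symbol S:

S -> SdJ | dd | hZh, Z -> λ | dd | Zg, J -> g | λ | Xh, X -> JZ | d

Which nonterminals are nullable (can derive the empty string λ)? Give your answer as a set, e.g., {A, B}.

{J, X, Z}

Directly nullable (have an ε-rule): {J, Z}.
X is nullable via X -> JZ (every symbol on the right is already known nullable).
Not nullable: S — each has a terminal in every rule's right-hand side or depends on a non-nullable symbol.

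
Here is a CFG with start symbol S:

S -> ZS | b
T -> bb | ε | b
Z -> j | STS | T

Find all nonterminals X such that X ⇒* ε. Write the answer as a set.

{T, Z}

Directly nullable (have an ε-rule): {T}.
Z is nullable via Z -> T (every symbol on the right is already known nullable).
Not nullable: S — each has a terminal in every rule's right-hand side or depends on a non-nullable symbol.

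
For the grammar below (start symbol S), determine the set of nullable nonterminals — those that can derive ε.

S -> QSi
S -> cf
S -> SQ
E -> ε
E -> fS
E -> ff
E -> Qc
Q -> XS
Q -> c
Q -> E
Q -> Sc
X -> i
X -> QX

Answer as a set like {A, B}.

Directly nullable (have an ε-rule): {E}.
Q is nullable via Q -> E (every symbol on the right is already known nullable).
Not nullable: S, X — each has a terminal in every rule's right-hand side or depends on a non-nullable symbol.

{E, Q}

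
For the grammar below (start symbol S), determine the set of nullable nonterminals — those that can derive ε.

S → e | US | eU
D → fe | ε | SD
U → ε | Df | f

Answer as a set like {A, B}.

{D, U}

Directly nullable (have an ε-rule): {D, U}.
Not nullable: S — each has a terminal in every rule's right-hand side or depends on a non-nullable symbol.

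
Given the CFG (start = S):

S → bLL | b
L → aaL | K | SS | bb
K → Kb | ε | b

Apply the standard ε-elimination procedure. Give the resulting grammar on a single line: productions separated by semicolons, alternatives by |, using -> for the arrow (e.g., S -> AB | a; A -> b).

Nullable set: {K, L}.
S -> bLL: L, L nullable, giving b | bL | bLL.
Drop K -> ε.
K -> Kb: K nullable, giving Kb | b.
L -> K: K nullable, giving K.
L -> aaL: L nullable, giving aa | aaL.
Unchanged (no nullable symbols): S -> b; K -> b; L -> SS; L -> bb.

S -> b | bL | bLL; K -> b | Kb; L -> K | SS | aa | bb | aaL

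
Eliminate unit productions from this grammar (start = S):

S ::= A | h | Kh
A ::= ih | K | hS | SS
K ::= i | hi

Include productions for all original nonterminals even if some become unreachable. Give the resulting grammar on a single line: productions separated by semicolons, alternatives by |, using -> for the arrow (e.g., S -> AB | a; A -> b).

S -> h | i | Kh | SS | hS | hi | ih; A -> i | SS | hS | hi | ih; K -> i | hi

Unit productions: A->K, S->A.
Unit pairs (A ⇒* B via units): (A,K), (S,A), (S,K).
S: inherits non-unit rules of {A, K, S} → Kh | SS | h | hS | hi | i | ih.
A: inherits non-unit rules of {A, K} → SS | hS | hi | i | ih.
K: inherits non-unit rules of {K} → hi | i.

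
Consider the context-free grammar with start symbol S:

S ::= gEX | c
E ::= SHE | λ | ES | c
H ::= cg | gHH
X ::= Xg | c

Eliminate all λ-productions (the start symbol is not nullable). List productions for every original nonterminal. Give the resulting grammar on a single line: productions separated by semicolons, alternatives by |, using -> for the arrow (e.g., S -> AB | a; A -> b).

S -> c | gX | gEX; E -> S | c | ES | SH | SHE; H -> cg | gHH; X -> c | Xg

Nullable set: {E}.
S -> gEX: E nullable, giving gEX | gX.
Drop E -> λ.
E -> ES: E nullable, giving ES | S.
E -> SHE: E nullable, giving SH | SHE.
Unchanged (no nullable symbols): S -> c; E -> c; H -> cg; H -> gHH; X -> Xg; X -> c.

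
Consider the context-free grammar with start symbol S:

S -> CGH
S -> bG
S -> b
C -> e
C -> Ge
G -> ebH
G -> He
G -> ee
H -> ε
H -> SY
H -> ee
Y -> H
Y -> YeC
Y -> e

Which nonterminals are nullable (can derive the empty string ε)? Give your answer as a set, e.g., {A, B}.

Directly nullable (have an ε-rule): {H}.
Y is nullable via Y -> H (every symbol on the right is already known nullable).
Not nullable: C, G, S — each has a terminal in every rule's right-hand side or depends on a non-nullable symbol.

{H, Y}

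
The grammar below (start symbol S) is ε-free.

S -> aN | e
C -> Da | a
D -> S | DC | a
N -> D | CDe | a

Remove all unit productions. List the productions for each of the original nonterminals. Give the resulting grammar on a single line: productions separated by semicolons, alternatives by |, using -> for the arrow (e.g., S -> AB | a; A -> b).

Unit productions: D->S, N->D.
Unit pairs (A ⇒* B via units): (D,S), (N,D), (N,S).
S: inherits non-unit rules of {S} → aN | e.
C: inherits non-unit rules of {C} → Da | a.
D: inherits non-unit rules of {D, S} → DC | a | aN | e.
N: inherits non-unit rules of {D, N, S} → CDe | DC | a | aN | e.

S -> e | aN; C -> a | Da; D -> a | e | DC | aN; N -> a | e | DC | aN | CDe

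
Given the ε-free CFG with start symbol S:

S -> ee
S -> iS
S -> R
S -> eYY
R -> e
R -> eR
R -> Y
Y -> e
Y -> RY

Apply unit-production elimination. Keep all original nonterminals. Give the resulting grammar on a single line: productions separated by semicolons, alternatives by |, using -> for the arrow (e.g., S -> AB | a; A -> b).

Unit productions: R->Y, S->R.
Unit pairs (A ⇒* B via units): (R,Y), (S,R), (S,Y).
S: inherits non-unit rules of {R, S, Y} → RY | e | eR | eYY | ee | iS.
R: inherits non-unit rules of {R, Y} → RY | e | eR.
Y: inherits non-unit rules of {Y} → RY | e.

S -> e | RY | eR | ee | iS | eYY; R -> e | RY | eR; Y -> e | RY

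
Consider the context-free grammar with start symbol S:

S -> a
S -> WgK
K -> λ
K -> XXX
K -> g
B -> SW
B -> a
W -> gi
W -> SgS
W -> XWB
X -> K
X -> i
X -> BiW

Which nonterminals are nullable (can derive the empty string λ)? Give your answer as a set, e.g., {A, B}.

Directly nullable (have an ε-rule): {K}.
X is nullable via X -> K (every symbol on the right is already known nullable).
Not nullable: B, S, W — each has a terminal in every rule's right-hand side or depends on a non-nullable symbol.

{K, X}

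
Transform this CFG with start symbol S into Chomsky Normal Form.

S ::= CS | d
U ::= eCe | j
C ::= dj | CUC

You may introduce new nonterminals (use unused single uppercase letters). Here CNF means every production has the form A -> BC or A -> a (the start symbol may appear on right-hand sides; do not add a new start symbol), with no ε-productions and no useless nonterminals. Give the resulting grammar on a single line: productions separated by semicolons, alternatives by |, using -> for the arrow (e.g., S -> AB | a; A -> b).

S -> d | CS; A -> d; B -> j; C -> AB | CE; D -> e; E -> UC; F -> CD; U -> j | DF

No ε-productions.
No unit productions to eliminate.
TERM: introduce A -> d, D -> e, B -> j and substitute in every rule of length ≥2.
BIN: C -> CUC becomes C -> CE, E -> UC; U -> DCD becomes U -> DF, F -> CD.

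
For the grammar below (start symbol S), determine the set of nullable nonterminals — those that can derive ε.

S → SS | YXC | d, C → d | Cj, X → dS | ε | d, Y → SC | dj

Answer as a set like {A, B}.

{X}

Directly nullable (have an ε-rule): {X}.
Not nullable: C, S, Y — each has a terminal in every rule's right-hand side or depends on a non-nullable symbol.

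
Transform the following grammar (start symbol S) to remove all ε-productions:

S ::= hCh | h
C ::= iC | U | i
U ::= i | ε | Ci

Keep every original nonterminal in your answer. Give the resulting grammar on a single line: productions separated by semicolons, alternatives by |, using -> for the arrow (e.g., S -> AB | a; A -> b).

S -> h | hh | hCh; C -> U | i | iC; U -> i | Ci

Nullable set: {C, U}.
S -> hCh: C nullable, giving hCh | hh.
C -> U: U nullable, giving U.
C -> iC: C nullable, giving i | iC.
Drop U -> ε.
U -> Ci: C nullable, giving Ci | i.
Unchanged (no nullable symbols): S -> h; C -> i; U -> i.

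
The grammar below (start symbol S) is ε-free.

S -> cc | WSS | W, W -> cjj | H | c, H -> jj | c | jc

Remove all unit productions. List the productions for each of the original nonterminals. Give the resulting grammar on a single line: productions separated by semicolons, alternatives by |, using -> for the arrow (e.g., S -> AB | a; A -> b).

Unit productions: S->W, W->H.
Unit pairs (A ⇒* B via units): (S,H), (S,W), (W,H).
S: inherits non-unit rules of {H, S, W} → WSS | c | cc | cjj | jc | jj.
H: inherits non-unit rules of {H} → c | jc | jj.
W: inherits non-unit rules of {H, W} → c | cjj | jc | jj.

S -> c | cc | jc | jj | WSS | cjj; H -> c | jc | jj; W -> c | jc | jj | cjj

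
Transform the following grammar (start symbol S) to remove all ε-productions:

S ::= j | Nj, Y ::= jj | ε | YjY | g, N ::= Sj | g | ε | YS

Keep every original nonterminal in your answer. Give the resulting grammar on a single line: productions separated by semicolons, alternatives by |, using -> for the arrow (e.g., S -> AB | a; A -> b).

S -> j | Nj; N -> S | g | Sj | YS; Y -> g | j | Yj | jY | jj | YjY

Nullable set: {N, Y}.
S -> Nj: N nullable, giving Nj | j.
Drop N -> ε.
N -> YS: Y nullable, giving S | YS.
Drop Y -> ε.
Y -> YjY: Y, Y nullable, giving Yj | YjY | j | jY.
Unchanged (no nullable symbols): S -> j; N -> Sj; N -> g; Y -> g; Y -> jj.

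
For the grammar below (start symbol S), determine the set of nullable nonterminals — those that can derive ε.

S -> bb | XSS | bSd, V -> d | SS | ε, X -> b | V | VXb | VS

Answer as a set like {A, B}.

Directly nullable (have an ε-rule): {V}.
X is nullable via X -> V (every symbol on the right is already known nullable).
Not nullable: S — each has a terminal in every rule's right-hand side or depends on a non-nullable symbol.

{V, X}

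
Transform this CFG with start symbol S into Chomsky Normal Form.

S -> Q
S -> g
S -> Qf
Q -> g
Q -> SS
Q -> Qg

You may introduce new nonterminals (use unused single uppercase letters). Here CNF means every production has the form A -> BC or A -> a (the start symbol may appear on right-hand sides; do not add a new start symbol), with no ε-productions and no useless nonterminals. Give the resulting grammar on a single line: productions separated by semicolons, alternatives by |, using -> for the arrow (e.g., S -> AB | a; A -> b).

S -> g | QA | QB | SS; A -> g; B -> f; Q -> g | QA | SS

No ε-productions.
After unit-elimination: S -> g | Qf | Qg | SS; Q -> g | Qg | SS.
TERM: introduce B -> f, A -> g and substitute in every rule of length ≥2.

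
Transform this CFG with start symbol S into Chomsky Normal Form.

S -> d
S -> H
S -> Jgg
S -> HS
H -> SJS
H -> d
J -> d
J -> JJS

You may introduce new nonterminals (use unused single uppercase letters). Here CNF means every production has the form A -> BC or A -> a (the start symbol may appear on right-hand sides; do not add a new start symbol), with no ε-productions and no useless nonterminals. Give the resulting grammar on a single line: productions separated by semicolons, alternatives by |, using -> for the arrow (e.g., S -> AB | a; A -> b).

S -> d | HS | JD | SE; A -> g; B -> JS; C -> JS; D -> AA; E -> JS; H -> d | SB; J -> d | JC

No ε-productions.
After unit-elimination: S -> d | HS | Jgg | SJS; H -> d | SJS; J -> d | JJS.
TERM: introduce A -> g and substitute in every rule of length ≥2.
BIN: H -> SJS becomes H -> SB, B -> JS; J -> JJS becomes J -> JC, C -> JS; S -> JAA becomes S -> JD, D -> AA; S -> SJS becomes S -> SE, E -> JS.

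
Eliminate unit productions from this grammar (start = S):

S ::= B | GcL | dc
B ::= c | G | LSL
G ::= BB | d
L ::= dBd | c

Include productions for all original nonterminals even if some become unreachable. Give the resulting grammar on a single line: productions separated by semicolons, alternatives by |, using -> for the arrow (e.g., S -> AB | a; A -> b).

S -> c | d | BB | dc | GcL | LSL; B -> c | d | BB | LSL; G -> d | BB; L -> c | dBd

Unit productions: B->G, S->B.
Unit pairs (A ⇒* B via units): (B,G), (S,B), (S,G).
S: inherits non-unit rules of {B, G, S} → BB | GcL | LSL | c | d | dc.
B: inherits non-unit rules of {B, G} → BB | LSL | c | d.
G: inherits non-unit rules of {G} → BB | d.
L: inherits non-unit rules of {L} → c | dBd.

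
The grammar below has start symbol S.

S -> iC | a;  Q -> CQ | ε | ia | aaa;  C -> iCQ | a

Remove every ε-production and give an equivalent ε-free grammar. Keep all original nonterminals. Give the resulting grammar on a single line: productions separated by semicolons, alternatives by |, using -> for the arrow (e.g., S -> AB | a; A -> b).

S -> a | iC; C -> a | iC | iCQ; Q -> C | CQ | ia | aaa

Nullable set: {Q}.
C -> iCQ: Q nullable, giving iC | iCQ.
Drop Q -> ε.
Q -> CQ: Q nullable, giving C | CQ.
Unchanged (no nullable symbols): S -> a; S -> iC; C -> a; Q -> aaa; Q -> ia.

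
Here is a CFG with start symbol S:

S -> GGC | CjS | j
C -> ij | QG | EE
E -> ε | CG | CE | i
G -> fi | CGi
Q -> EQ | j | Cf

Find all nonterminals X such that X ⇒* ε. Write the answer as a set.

{C, E}

Directly nullable (have an ε-rule): {E}.
C is nullable via C -> EE (every symbol on the right is already known nullable).
Not nullable: G, Q, S — each has a terminal in every rule's right-hand side or depends on a non-nullable symbol.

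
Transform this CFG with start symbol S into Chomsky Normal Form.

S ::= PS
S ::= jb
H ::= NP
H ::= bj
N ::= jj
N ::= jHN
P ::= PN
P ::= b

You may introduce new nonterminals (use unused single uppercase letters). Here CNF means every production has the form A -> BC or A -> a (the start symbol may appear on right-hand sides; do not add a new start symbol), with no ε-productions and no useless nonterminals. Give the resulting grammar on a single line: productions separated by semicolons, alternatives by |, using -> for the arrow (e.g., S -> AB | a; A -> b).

No ε-productions.
No unit productions to eliminate.
TERM: introduce A -> b, B -> j and substitute in every rule of length ≥2.
BIN: N -> BHN becomes N -> BC, C -> HN.

S -> BA | PS; A -> b; B -> j; C -> HN; H -> AB | NP; N -> BB | BC; P -> b | PN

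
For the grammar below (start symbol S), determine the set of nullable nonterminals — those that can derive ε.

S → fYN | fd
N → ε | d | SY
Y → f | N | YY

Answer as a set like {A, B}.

{N, Y}

Directly nullable (have an ε-rule): {N}.
Y is nullable via Y -> N (every symbol on the right is already known nullable).
Not nullable: S — each has a terminal in every rule's right-hand side or depends on a non-nullable symbol.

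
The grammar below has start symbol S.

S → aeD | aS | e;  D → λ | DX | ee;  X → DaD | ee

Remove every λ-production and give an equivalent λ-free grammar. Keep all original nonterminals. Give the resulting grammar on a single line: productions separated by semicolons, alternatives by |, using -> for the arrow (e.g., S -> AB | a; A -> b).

Nullable set: {D}.
S -> aeD: D nullable, giving ae | aeD.
Drop D -> λ.
D -> DX: D nullable, giving DX | X.
X -> DaD: D, D nullable, giving Da | DaD | a | aD.
Unchanged (no nullable symbols): S -> aS; S -> e; D -> ee; X -> ee.

S -> e | aS | ae | aeD; D -> X | DX | ee; X -> a | Da | aD | ee | DaD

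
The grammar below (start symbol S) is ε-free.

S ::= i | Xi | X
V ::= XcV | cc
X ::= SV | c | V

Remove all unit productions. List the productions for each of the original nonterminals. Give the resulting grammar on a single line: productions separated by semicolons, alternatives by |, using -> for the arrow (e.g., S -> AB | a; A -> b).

S -> c | i | SV | Xi | cc | XcV; V -> cc | XcV; X -> c | SV | cc | XcV

Unit productions: S->X, X->V.
Unit pairs (A ⇒* B via units): (S,V), (S,X), (X,V).
S: inherits non-unit rules of {S, V, X} → SV | XcV | Xi | c | cc | i.
V: inherits non-unit rules of {V} → XcV | cc.
X: inherits non-unit rules of {V, X} → SV | XcV | c | cc.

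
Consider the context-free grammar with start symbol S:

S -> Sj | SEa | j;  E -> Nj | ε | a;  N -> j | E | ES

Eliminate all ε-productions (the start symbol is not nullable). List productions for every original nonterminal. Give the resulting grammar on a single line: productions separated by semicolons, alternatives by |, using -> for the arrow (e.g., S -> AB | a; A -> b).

Nullable set: {E, N}.
S -> SEa: E nullable, giving SEa | Sa.
Drop E -> ε.
E -> Nj: N nullable, giving Nj | j.
N -> E: E nullable, giving E.
N -> ES: E nullable, giving ES | S.
Unchanged (no nullable symbols): S -> Sj; S -> j; E -> a; N -> j.

S -> j | Sa | Sj | SEa; E -> a | j | Nj; N -> E | S | j | ES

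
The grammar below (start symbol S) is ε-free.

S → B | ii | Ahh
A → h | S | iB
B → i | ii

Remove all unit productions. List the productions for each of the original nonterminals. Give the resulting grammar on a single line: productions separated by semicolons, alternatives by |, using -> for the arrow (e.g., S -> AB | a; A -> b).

Unit productions: A->S, S->B.
Unit pairs (A ⇒* B via units): (A,B), (A,S), (S,B).
S: inherits non-unit rules of {B, S} → Ahh | i | ii.
A: inherits non-unit rules of {A, B, S} → Ahh | h | i | iB | ii.
B: inherits non-unit rules of {B} → i | ii.

S -> i | ii | Ahh; A -> h | i | iB | ii | Ahh; B -> i | ii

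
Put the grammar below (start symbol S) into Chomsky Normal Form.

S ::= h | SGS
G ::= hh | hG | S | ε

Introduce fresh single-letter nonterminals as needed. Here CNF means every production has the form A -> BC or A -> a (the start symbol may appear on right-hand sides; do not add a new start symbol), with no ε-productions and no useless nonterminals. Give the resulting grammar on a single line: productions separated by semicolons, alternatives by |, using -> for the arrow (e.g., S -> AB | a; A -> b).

Nullable: {G}; after ε-elimination: S -> h | SS | SGS; G -> S | h | hG | hh.
After unit-elimination: S -> h | SS | SGS; G -> h | SS | hG | hh | SGS.
TERM: introduce A -> h and substitute in every rule of length ≥2.
BIN: G -> SGS becomes G -> SB, B -> GS; S -> SGS becomes S -> SC, C -> GS.

S -> h | SC | SS; A -> h; B -> GS; C -> GS; G -> h | AA | AG | SB | SS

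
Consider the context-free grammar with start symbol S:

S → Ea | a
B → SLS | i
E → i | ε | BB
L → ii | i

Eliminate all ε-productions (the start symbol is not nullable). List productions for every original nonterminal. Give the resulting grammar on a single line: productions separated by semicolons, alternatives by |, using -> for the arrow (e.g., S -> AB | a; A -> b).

Nullable set: {E}.
S -> Ea: E nullable, giving Ea | a.
Drop E -> ε.
Unchanged (no nullable symbols): S -> a; B -> SLS; B -> i; E -> BB; E -> i; L -> i; L -> ii.

S -> a | Ea; B -> i | SLS; E -> i | BB; L -> i | ii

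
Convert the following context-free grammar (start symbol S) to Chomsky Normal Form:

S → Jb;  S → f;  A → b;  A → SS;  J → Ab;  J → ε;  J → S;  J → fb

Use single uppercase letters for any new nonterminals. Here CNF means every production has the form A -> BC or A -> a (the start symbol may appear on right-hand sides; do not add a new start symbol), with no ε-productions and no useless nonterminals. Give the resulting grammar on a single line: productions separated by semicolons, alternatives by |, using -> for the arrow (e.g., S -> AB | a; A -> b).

Nullable: {J}; after ε-elimination: S -> b | f | Jb; A -> b | SS; J -> S | Ab | fb.
After unit-elimination: S -> b | f | Jb; A -> b | SS; J -> b | f | Ab | Jb | fb.
TERM: introduce B -> b, C -> f and substitute in every rule of length ≥2.

S -> b | f | JB; A -> b | SS; B -> b; C -> f; J -> b | f | AB | CB | JB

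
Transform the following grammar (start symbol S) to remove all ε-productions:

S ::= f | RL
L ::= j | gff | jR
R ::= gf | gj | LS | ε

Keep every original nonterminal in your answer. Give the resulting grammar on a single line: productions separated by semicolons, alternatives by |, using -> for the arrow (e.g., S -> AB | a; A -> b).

Nullable set: {R}.
S -> RL: R nullable, giving L | RL.
L -> jR: R nullable, giving j | jR.
Drop R -> ε.
Unchanged (no nullable symbols): S -> f; L -> gff; L -> j; R -> LS; R -> gf; R -> gj.

S -> L | f | RL; L -> j | jR | gff; R -> LS | gf | gj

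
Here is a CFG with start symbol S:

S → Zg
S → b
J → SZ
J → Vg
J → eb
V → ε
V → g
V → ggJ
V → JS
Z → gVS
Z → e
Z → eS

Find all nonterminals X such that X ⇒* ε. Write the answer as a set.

Directly nullable (have an ε-rule): {V}.
Not nullable: J, S, Z — each has a terminal in every rule's right-hand side or depends on a non-nullable symbol.

{V}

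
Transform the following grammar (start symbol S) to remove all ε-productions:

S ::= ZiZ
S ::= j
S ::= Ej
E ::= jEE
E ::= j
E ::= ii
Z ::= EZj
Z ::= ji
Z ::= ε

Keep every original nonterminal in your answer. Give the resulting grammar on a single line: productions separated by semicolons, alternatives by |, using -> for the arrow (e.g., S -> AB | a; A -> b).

S -> i | j | Ej | Zi | iZ | ZiZ; E -> j | ii | jEE; Z -> Ej | ji | EZj

Nullable set: {Z}.
S -> ZiZ: Z, Z nullable, giving Zi | ZiZ | i | iZ.
Drop Z -> ε.
Z -> EZj: Z nullable, giving EZj | Ej.
Unchanged (no nullable symbols): S -> Ej; S -> j; E -> ii; E -> j; E -> jEE; Z -> ji.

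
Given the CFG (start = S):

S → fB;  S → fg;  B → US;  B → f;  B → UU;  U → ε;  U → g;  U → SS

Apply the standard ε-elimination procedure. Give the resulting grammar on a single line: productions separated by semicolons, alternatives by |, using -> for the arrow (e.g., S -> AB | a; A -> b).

Nullable set: {B, U}.
S -> fB: B nullable, giving f | fB.
B -> US: U nullable, giving S | US.
B -> UU: U, U nullable, giving U | UU.
Drop U -> ε.
Unchanged (no nullable symbols): S -> fg; B -> f; U -> SS; U -> g.

S -> f | fB | fg; B -> S | U | f | US | UU; U -> g | SS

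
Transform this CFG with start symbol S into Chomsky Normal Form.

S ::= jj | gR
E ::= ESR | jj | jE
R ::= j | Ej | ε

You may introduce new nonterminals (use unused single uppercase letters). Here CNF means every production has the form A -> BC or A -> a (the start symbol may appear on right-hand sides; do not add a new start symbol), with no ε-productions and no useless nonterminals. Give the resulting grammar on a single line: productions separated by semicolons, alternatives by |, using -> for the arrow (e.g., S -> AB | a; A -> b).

Nullable: {R}; after ε-elimination: S -> g | gR | jj; E -> ES | jE | jj | ESR; R -> j | Ej.
No unit productions to eliminate.
TERM: introduce B -> g, A -> j and substitute in every rule of length ≥2.
BIN: E -> ESR becomes E -> EC, C -> SR.

S -> g | AA | BR; A -> j; B -> g; C -> SR; E -> AA | AE | EC | ES; R -> j | EA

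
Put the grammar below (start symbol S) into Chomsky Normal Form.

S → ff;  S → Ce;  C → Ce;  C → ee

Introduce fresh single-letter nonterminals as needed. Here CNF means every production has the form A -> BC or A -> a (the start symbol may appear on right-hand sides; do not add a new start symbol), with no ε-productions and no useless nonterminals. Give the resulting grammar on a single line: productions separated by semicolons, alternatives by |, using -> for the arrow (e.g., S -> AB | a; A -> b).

S -> BB | CA; A -> e; B -> f; C -> AA | CA

No ε-productions.
No unit productions to eliminate.
TERM: introduce A -> e, B -> f and substitute in every rule of length ≥2.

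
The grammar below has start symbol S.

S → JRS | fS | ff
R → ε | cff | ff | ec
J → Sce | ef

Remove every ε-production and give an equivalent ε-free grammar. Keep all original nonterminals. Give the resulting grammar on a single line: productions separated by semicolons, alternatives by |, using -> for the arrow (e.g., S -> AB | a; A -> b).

S -> JS | fS | ff | JRS; J -> ef | Sce; R -> ec | ff | cff

Nullable set: {R}.
S -> JRS: R nullable, giving JRS | JS.
Drop R -> ε.
Unchanged (no nullable symbols): S -> fS; S -> ff; J -> Sce; J -> ef; R -> cff; R -> ec; R -> ff.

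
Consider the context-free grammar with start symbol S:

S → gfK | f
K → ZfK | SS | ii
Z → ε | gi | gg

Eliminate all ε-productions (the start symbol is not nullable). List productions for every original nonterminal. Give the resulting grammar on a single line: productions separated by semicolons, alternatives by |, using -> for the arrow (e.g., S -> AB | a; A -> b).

Nullable set: {Z}.
K -> ZfK: Z nullable, giving ZfK | fK.
Drop Z -> ε.
Unchanged (no nullable symbols): S -> f; S -> gfK; K -> SS; K -> ii; Z -> gg; Z -> gi.

S -> f | gfK; K -> SS | fK | ii | ZfK; Z -> gg | gi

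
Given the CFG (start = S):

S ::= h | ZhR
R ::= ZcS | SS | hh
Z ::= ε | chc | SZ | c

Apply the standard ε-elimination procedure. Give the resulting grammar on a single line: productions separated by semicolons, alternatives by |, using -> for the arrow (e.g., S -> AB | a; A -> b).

S -> h | hR | ZhR; R -> SS | cS | hh | ZcS; Z -> S | c | SZ | chc

Nullable set: {Z}.
S -> ZhR: Z nullable, giving ZhR | hR.
R -> ZcS: Z nullable, giving ZcS | cS.
Drop Z -> ε.
Z -> SZ: Z nullable, giving S | SZ.
Unchanged (no nullable symbols): S -> h; R -> SS; R -> hh; Z -> c; Z -> chc.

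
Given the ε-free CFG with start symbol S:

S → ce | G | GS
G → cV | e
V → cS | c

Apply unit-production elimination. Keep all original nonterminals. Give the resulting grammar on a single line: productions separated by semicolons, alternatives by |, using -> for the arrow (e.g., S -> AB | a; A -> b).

S -> e | GS | cV | ce; G -> e | cV; V -> c | cS

Unit productions: S->G.
Unit pairs (A ⇒* B via units): (S,G).
S: inherits non-unit rules of {G, S} → GS | cV | ce | e.
G: inherits non-unit rules of {G} → cV | e.
V: inherits non-unit rules of {V} → c | cS.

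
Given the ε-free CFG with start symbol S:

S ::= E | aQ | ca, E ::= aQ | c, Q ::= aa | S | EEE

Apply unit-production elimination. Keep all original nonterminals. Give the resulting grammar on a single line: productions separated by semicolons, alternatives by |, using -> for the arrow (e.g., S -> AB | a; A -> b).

Unit productions: Q->S, S->E.
Unit pairs (A ⇒* B via units): (Q,E), (Q,S), (S,E).
S: inherits non-unit rules of {E, S} → aQ | c | ca.
E: inherits non-unit rules of {E} → aQ | c.
Q: inherits non-unit rules of {E, Q, S} → EEE | aQ | aa | c | ca.

S -> c | aQ | ca; E -> c | aQ; Q -> c | aQ | aa | ca | EEE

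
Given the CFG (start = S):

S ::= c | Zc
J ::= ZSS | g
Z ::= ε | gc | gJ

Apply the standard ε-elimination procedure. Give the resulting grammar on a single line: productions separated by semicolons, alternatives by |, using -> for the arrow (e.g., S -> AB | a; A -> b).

Nullable set: {Z}.
S -> Zc: Z nullable, giving Zc | c.
J -> ZSS: Z nullable, giving SS | ZSS.
Drop Z -> ε.
Unchanged (no nullable symbols): S -> c; J -> g; Z -> gJ; Z -> gc.

S -> c | Zc; J -> g | SS | ZSS; Z -> gJ | gc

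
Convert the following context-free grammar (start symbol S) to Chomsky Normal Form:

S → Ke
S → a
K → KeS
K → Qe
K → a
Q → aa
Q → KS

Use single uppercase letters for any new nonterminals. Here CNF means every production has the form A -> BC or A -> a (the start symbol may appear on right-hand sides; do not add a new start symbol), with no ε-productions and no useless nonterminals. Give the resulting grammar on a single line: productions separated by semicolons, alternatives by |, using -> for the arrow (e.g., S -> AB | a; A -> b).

No ε-productions.
No unit productions to eliminate.
TERM: introduce B -> a, A -> e and substitute in every rule of length ≥2.
BIN: K -> KAS becomes K -> KC, C -> AS.

S -> a | KA; A -> e; B -> a; C -> AS; K -> a | KC | QA; Q -> BB | KS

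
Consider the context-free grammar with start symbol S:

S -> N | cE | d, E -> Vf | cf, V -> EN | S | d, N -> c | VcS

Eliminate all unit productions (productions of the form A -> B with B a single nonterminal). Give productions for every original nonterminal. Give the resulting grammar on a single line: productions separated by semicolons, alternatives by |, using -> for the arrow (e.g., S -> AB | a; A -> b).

S -> c | d | cE | VcS; E -> Vf | cf; N -> c | VcS; V -> c | d | EN | cE | VcS

Unit productions: S->N, V->S.
Unit pairs (A ⇒* B via units): (S,N), (V,N), (V,S).
S: inherits non-unit rules of {N, S} → VcS | c | cE | d.
E: inherits non-unit rules of {E} → Vf | cf.
N: inherits non-unit rules of {N} → VcS | c.
V: inherits non-unit rules of {N, S, V} → EN | VcS | c | cE | d.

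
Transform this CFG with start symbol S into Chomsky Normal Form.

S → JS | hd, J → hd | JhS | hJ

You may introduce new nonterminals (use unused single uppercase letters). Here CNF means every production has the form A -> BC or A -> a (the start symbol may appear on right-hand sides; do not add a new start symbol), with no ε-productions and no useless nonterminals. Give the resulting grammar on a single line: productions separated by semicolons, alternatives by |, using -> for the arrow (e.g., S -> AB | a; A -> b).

No ε-productions.
No unit productions to eliminate.
TERM: introduce B -> d, A -> h and substitute in every rule of length ≥2.
BIN: J -> JAS becomes J -> JC, C -> AS.

S -> AB | JS; A -> h; B -> d; C -> AS; J -> AB | AJ | JC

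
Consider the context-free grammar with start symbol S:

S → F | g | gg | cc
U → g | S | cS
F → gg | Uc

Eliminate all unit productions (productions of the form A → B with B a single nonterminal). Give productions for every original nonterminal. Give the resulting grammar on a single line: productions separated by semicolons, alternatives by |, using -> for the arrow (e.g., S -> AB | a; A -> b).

Unit productions: S->F, U->S.
Unit pairs (A ⇒* B via units): (S,F), (U,F), (U,S).
S: inherits non-unit rules of {F, S} → Uc | cc | g | gg.
F: inherits non-unit rules of {F} → Uc | gg.
U: inherits non-unit rules of {F, S, U} → Uc | cS | cc | g | gg.

S -> g | Uc | cc | gg; F -> Uc | gg; U -> g | Uc | cS | cc | gg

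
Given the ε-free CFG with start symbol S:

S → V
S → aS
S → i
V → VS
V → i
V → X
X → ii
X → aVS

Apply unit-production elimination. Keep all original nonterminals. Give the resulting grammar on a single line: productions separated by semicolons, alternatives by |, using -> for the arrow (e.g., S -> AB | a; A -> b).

Unit productions: S->V, V->X.
Unit pairs (A ⇒* B via units): (S,V), (S,X), (V,X).
S: inherits non-unit rules of {S, V, X} → VS | aS | aVS | i | ii.
V: inherits non-unit rules of {V, X} → VS | aVS | i | ii.
X: inherits non-unit rules of {X} → aVS | ii.

S -> i | VS | aS | ii | aVS; V -> i | VS | ii | aVS; X -> ii | aVS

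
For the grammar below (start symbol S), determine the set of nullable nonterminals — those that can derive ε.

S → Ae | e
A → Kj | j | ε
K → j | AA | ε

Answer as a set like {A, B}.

{A, K}

Directly nullable (have an ε-rule): {A, K}.
Not nullable: S — each has a terminal in every rule's right-hand side or depends on a non-nullable symbol.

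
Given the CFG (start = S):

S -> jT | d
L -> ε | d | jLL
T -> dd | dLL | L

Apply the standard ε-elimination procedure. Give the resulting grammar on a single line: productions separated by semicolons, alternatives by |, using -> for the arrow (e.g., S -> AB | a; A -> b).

Nullable set: {L, T}.
S -> jT: T nullable, giving j | jT.
Drop L -> ε.
L -> jLL: L, L nullable, giving j | jL | jLL.
T -> L: L nullable, giving L.
T -> dLL: L, L nullable, giving d | dL | dLL.
Unchanged (no nullable symbols): S -> d; L -> d; T -> dd.

S -> d | j | jT; L -> d | j | jL | jLL; T -> L | d | dL | dd | dLL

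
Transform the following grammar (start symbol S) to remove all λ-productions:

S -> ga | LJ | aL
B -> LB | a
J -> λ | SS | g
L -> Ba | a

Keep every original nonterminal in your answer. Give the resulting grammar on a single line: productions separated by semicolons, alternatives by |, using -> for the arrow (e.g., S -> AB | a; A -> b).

S -> L | LJ | aL | ga; B -> a | LB; J -> g | SS; L -> a | Ba

Nullable set: {J}.
S -> LJ: J nullable, giving L | LJ.
Drop J -> λ.
Unchanged (no nullable symbols): S -> aL; S -> ga; B -> LB; B -> a; J -> SS; J -> g; L -> Ba; L -> a.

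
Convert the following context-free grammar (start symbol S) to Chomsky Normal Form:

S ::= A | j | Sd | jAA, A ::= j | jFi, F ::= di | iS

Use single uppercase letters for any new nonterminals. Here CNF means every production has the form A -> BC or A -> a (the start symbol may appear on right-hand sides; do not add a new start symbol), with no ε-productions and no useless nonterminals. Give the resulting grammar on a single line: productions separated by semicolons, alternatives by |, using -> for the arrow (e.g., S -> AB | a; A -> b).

S -> j | BG | BH | SD; A -> j | BE; B -> j; C -> i; D -> d; E -> FC; F -> CS | DC; G -> AA; H -> FC

No ε-productions.
After unit-elimination: S -> j | Sd | jAA | jFi; A -> j | jFi; F -> di | iS.
TERM: introduce D -> d, C -> i, B -> j and substitute in every rule of length ≥2.
BIN: A -> BFC becomes A -> BE, E -> FC; S -> BAA becomes S -> BG, G -> AA; S -> BFC becomes S -> BH, H -> FC.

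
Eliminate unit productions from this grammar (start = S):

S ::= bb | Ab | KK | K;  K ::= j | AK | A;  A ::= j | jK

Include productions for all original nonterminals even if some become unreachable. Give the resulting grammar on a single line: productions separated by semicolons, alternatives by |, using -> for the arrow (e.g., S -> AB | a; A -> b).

Unit productions: K->A, S->K.
Unit pairs (A ⇒* B via units): (K,A), (S,A), (S,K).
S: inherits non-unit rules of {A, K, S} → AK | Ab | KK | bb | j | jK.
A: inherits non-unit rules of {A} → j | jK.
K: inherits non-unit rules of {A, K} → AK | j | jK.

S -> j | AK | Ab | KK | bb | jK; A -> j | jK; K -> j | AK | jK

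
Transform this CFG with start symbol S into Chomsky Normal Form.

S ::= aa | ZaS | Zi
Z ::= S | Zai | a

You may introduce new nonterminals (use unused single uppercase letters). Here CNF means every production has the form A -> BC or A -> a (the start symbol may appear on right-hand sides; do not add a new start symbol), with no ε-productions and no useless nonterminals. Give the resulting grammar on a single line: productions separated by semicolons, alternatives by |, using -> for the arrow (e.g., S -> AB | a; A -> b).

S -> AA | ZB | ZC; A -> a; B -> i; C -> AS; D -> AB; E -> AS; Z -> a | AA | ZB | ZD | ZE

No ε-productions.
After unit-elimination: S -> Zi | aa | ZaS; Z -> a | Zi | aa | ZaS | Zai.
TERM: introduce A -> a, B -> i and substitute in every rule of length ≥2.
BIN: S -> ZAS becomes S -> ZC, C -> AS; Z -> ZAB becomes Z -> ZD, D -> AB; Z -> ZAS becomes Z -> ZE, E -> AS.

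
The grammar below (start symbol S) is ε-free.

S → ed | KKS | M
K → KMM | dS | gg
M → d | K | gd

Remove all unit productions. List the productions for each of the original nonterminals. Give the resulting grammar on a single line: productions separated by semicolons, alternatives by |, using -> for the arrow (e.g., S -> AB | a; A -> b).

S -> d | dS | ed | gd | gg | KKS | KMM; K -> dS | gg | KMM; M -> d | dS | gd | gg | KMM

Unit productions: M->K, S->M.
Unit pairs (A ⇒* B via units): (M,K), (S,K), (S,M).
S: inherits non-unit rules of {K, M, S} → KKS | KMM | d | dS | ed | gd | gg.
K: inherits non-unit rules of {K} → KMM | dS | gg.
M: inherits non-unit rules of {K, M} → KMM | d | dS | gd | gg.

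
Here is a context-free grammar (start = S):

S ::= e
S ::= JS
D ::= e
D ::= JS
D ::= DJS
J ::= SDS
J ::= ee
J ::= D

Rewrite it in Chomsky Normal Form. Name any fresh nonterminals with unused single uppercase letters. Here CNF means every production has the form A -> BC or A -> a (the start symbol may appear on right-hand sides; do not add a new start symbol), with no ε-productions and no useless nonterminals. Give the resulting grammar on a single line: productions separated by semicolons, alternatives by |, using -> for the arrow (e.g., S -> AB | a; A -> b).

No ε-productions.
After unit-elimination: S -> e | JS; D -> e | JS | DJS; J -> e | JS | ee | DJS | SDS.
TERM: introduce A -> e and substitute in every rule of length ≥2.
BIN: D -> DJS becomes D -> DB, B -> JS; J -> DJS becomes J -> DC, C -> JS; J -> SDS becomes J -> SE, E -> DS.

S -> e | JS; A -> e; B -> JS; C -> JS; D -> e | DB | JS; E -> DS; J -> e | AA | DC | JS | SE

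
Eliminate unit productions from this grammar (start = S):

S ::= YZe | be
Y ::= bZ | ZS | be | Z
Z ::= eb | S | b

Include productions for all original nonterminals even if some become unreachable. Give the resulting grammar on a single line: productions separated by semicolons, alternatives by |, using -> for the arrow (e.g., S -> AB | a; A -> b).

S -> be | YZe; Y -> b | ZS | bZ | be | eb | YZe; Z -> b | be | eb | YZe

Unit productions: Y->Z, Z->S.
Unit pairs (A ⇒* B via units): (Y,S), (Y,Z), (Z,S).
S: inherits non-unit rules of {S} → YZe | be.
Y: inherits non-unit rules of {S, Y, Z} → YZe | ZS | b | bZ | be | eb.
Z: inherits non-unit rules of {S, Z} → YZe | b | be | eb.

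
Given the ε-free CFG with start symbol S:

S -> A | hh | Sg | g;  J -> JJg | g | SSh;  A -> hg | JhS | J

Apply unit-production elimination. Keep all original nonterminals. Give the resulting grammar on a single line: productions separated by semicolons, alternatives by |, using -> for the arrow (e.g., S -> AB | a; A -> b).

S -> g | Sg | hg | hh | JJg | JhS | SSh; A -> g | hg | JJg | JhS | SSh; J -> g | JJg | SSh

Unit productions: A->J, S->A.
Unit pairs (A ⇒* B via units): (A,J), (S,A), (S,J).
S: inherits non-unit rules of {A, J, S} → JJg | JhS | SSh | Sg | g | hg | hh.
A: inherits non-unit rules of {A, J} → JJg | JhS | SSh | g | hg.
J: inherits non-unit rules of {J} → JJg | SSh | g.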